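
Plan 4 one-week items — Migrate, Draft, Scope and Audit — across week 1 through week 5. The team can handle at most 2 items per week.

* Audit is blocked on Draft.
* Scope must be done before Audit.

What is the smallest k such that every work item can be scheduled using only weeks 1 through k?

2 weeks

The precedence chain requires at least 2 distinct weeks.
With at most 2 per week and 4 work items, at least 2 weeks are needed.
2 works (last occupied week: week 2): for example Migrate -> week 2, Audit -> week 2, Scope -> week 1, Draft -> week 1.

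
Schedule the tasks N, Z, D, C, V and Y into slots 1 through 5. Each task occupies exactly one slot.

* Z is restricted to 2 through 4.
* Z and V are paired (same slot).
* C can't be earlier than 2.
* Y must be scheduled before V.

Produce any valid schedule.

N in 1, V in 2, C in 2, Z in 2, Y in 1, D in 1

Checking: Y(1) before V(2); Z = V = 2; Z=2 in [2,4]; C=2 in [2,5].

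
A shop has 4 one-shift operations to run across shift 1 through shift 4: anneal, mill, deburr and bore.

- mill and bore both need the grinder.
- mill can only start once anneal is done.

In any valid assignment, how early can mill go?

shift 2

Precedence pushes mill to at least shift 2.
mill at shift 2 is achievable: deburr -> shift 1, bore -> shift 1, anneal -> shift 1, mill -> shift 2.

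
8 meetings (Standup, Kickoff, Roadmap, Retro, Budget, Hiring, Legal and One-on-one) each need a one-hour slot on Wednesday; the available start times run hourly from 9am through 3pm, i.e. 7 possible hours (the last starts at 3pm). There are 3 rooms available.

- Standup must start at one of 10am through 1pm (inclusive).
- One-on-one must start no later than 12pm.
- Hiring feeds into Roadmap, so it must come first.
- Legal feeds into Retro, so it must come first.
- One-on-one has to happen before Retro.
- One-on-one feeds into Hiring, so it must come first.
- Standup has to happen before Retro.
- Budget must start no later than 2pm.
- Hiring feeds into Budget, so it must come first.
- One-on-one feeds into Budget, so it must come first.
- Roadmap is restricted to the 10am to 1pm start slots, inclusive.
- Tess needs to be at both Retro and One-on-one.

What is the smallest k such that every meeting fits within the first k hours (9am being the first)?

3 hours

The precedence chain requires at least 3 distinct hours.
With at most 3 per hour and 8 meetings, at least 3 hours are needed.
3 works (last occupied hour: 11am): for example Standup=10am; Budget=11am; Legal=9am; Hiring=10am; Kickoff=9am; Retro=11am; Roadmap=11am; One-on-one=9am.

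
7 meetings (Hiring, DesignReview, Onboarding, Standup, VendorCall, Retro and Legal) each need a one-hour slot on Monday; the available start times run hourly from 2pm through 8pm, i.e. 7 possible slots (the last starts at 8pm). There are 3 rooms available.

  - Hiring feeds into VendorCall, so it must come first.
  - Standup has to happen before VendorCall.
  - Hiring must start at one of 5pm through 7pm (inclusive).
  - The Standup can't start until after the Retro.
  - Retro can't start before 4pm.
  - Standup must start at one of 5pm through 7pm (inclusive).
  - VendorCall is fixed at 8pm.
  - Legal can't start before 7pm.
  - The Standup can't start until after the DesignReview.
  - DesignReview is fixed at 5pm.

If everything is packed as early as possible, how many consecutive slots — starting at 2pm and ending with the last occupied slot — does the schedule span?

7 slots

The precedence chain requires at least 3 distinct slots.
With at most 3 per slot and 7 meetings, at least 3 slots are needed.
VendorCall can't be placed before 8pm — that is slot 7 counting from 2pm — so the schedule must run through at least 7 slots.
7 works (last occupied slot: 8pm): for example Hiring=5pm, DesignReview=5pm, VendorCall=8pm, Retro=4pm, Standup=6pm, Legal=7pm, Onboarding=2pm.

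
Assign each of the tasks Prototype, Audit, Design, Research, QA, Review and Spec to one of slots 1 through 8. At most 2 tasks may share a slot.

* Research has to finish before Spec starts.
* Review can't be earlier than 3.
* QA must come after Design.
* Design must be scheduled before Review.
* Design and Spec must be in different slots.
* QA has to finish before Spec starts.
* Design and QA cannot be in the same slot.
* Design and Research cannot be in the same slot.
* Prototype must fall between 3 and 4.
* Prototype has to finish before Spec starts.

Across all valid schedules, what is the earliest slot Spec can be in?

Precedence pushes Spec to at least 4.
Spec at 4 is achievable: Research in 2, Review in 3, QA in 2, Prototype in 3, Audit in 1, Spec in 4, Design in 1.

4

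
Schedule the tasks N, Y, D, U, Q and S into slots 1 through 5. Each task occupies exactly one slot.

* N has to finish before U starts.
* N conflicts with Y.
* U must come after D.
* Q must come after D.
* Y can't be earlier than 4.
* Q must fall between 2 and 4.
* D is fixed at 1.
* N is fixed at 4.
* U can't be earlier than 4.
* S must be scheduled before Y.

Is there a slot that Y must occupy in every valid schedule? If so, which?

5

Y's window is 4–5.
N is fixed at 4, and Y can't share a slot with N.
So Y must be 5.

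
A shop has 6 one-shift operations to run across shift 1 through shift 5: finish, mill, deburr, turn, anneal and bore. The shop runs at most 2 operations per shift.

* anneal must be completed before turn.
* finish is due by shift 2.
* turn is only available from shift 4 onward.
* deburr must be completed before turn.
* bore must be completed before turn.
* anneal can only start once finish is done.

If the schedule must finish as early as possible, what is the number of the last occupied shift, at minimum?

The precedence chain requires at least 3 distinct shifts.
With at most 2 per shift and 6 operations, at least 3 shifts are needed.
turn can't be placed before shift 4, so the schedule must run through at least shift 4.
4 works (last occupied shift: shift 4): for example finish in shift 1; anneal in shift 2; turn in shift 4; mill in shift 3; deburr in shift 1; bore in shift 2.

4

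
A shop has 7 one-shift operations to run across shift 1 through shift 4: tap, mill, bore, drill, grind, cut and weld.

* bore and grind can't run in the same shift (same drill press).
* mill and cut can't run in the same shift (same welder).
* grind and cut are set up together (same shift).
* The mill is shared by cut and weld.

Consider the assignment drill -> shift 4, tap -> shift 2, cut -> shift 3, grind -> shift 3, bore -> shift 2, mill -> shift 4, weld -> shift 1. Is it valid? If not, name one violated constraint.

Valid

grind and cut are set up together (same shift) — holds.
bore and grind can't run in the same shift (same drill press) — holds.
mill and cut can't run in the same shift (same welder) — holds.
The mill is shared by cut and weld — holds.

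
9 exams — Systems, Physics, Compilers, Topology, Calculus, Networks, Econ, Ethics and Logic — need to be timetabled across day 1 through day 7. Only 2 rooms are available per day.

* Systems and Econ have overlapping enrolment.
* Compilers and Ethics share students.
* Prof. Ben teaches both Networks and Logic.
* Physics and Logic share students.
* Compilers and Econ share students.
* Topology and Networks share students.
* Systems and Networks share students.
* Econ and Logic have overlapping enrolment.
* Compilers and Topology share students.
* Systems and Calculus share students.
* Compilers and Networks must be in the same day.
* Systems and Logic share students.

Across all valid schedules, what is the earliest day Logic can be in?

Logic at day 1 is achievable: Calculus -> day 4, Compilers -> day 3, Systems -> day 2, Logic -> day 1, Networks -> day 3, Ethics -> day 5, Physics -> day 2, Topology -> day 1, Econ -> day 4.

day 1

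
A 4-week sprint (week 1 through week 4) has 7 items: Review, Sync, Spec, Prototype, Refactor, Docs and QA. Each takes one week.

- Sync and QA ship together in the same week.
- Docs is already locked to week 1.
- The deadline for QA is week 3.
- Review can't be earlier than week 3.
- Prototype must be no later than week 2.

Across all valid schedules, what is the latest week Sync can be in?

Sync must be in the same week as QA, which can't be after week 3, so Sync is at most week 3.
Sync at week 3 is achievable: QA -> week 3, Spec -> week 1, Sync -> week 3, Prototype -> week 1, Docs -> week 1, Review -> week 3, Refactor -> week 1.

week 3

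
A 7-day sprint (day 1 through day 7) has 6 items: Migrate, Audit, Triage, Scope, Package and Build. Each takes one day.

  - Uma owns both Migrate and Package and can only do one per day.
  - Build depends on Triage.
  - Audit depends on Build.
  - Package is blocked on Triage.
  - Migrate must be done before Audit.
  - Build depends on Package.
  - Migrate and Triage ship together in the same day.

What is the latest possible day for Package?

Precedence pushes Package to at least day 2; downstream work caps Package at day 5.
Package at day 5 is achievable: Triage -> day 1; Build -> day 6; Scope -> day 1; Migrate -> day 1; Audit -> day 7; Package -> day 5.

day 5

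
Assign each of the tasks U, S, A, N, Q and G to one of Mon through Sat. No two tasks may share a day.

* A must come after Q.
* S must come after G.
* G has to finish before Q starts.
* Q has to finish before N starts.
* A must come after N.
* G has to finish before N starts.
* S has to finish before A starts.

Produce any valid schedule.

S=Thu, Q=Tue, G=Mon, U=Sat, A=Fri, N=Wed

Checking: Q(Tue) before N(Wed); N(Wed) before A(Fri); G(Mon) before N(Wed); G(Mon) before Q(Tue); Q(Tue) before A(Fri); G(Mon) before S(Thu); S(Thu) before A(Fri); max 1 per day (cap 1).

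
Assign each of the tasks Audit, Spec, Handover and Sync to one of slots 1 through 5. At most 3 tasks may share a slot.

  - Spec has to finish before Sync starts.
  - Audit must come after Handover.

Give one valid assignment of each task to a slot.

Spec=1, Handover=1, Sync=2, Audit=2

Checking: Spec(1) before Sync(2); Handover(1) before Audit(2); max 2 per slot (cap 3).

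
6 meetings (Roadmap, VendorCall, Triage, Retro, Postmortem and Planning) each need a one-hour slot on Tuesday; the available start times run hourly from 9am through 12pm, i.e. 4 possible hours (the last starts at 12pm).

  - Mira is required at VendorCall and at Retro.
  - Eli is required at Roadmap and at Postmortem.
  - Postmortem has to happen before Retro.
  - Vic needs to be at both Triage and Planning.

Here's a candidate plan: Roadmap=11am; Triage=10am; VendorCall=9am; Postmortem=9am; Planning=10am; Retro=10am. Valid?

Eli is required at Roadmap and at Postmortem — holds.
Postmortem has to happen before Retro — holds.
Vic needs to be at both Triage and Planning — violated.
Mira is required at VendorCall and at Retro — holds.

Invalid. Vic needs to be at both Triage and Planning.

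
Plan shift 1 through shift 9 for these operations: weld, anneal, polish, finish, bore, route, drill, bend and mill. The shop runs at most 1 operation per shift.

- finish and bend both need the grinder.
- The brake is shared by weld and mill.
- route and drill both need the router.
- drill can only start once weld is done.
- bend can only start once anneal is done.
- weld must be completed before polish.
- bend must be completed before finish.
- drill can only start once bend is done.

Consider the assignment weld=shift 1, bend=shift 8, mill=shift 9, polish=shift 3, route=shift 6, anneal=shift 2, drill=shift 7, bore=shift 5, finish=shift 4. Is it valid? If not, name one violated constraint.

No. bend must be completed before finish is not satisfied.

The brake is shared by weld and mill — holds.
finish and bend both need the grinder — holds.
The shop runs at most 1 operation per shift — holds.
bend can only start once anneal is done — holds.
route and drill both need the router — holds.
bend must be completed before finish — violated.
weld must be completed before polish — holds.
drill can only start once weld is done — holds.
drill can only start once bend is done — violated.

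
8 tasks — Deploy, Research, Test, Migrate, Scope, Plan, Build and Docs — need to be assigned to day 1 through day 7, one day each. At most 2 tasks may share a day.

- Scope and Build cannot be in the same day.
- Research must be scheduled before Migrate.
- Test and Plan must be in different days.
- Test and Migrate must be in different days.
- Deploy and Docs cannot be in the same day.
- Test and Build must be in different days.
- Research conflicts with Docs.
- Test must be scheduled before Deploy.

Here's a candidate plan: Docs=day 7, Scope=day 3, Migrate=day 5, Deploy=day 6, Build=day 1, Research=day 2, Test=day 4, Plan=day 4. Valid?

Invalid. Test and Plan must be in different days.

Test must be scheduled before Deploy — holds.
At most 2 tasks may share a day — holds.
Research must be scheduled before Migrate — holds.
Test and Plan must be in different days — violated.
Research conflicts with Docs — holds.
Test and Build must be in different days — holds.
Test and Migrate must be in different days — holds.
Scope and Build cannot be in the same day — holds.
Deploy and Docs cannot be in the same day — holds.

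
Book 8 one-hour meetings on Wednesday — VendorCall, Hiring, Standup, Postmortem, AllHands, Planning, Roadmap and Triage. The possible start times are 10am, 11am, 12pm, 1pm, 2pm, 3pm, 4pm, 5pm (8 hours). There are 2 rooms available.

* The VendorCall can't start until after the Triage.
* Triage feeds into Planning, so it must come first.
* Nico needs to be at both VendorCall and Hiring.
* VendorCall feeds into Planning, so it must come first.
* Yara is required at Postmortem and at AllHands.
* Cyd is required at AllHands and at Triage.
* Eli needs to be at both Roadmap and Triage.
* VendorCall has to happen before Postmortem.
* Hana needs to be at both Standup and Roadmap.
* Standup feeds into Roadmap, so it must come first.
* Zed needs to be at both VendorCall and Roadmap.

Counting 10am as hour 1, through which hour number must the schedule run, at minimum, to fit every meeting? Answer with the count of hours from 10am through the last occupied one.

4 hours

The precedence chain requires at least 3 distinct hours.
With at most 2 per hour and 8 meetings, at least 4 hours are needed.
4 works (last occupied hour: 1pm): for example Standup in 10am, Roadmap in 1pm, Hiring in 1pm, AllHands in 11am, Triage in 10am, VendorCall in 11am, Postmortem in 12pm, Planning in 12pm.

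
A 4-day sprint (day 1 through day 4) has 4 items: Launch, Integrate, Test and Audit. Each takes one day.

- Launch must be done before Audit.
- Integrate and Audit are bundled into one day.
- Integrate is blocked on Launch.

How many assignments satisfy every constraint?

Splitting on Launch: it can be day 1 (12), day 2 (8), day 3 (4). Listing each branch's schedules as (Integrate, Test, Audit) by day number:
Launch=day 1: (2,1,2) (2,2,2) (2,3,2) (2,4,2) (3,1,3) (3,2,3) (3,3,3) (3,4,3) (4,1,4) (4,2,4) (4,3,4) (4,4,4) — 12.
Launch=day 2: (3,1,3) (3,2,3) (3,3,3) (3,4,3) (4,1,4) (4,2,4) (4,3,4) (4,4,4) — 8.
Launch=day 3: (4,1,4) (4,2,4) (4,3,4) (4,4,4) — 4.
Summing: 12 + 8 + 4 = 24.

24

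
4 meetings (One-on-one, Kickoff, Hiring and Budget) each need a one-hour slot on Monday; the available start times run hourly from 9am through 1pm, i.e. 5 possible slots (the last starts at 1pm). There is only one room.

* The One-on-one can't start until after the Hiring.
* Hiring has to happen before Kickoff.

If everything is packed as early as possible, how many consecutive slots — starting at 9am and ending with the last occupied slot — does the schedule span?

4

The precedence chain requires at least 2 distinct slots.
With at most 1 per slot and 4 meetings, at least 4 slots are needed.
4 works (last occupied slot: 12pm): for example Budget in 12pm, One-on-one in 10am, Hiring in 9am, Kickoff in 11am.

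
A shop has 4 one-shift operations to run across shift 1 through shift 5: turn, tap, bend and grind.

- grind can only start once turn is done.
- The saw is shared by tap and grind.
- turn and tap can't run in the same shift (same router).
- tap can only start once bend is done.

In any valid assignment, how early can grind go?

Precedence pushes grind to at least shift 2.
grind at shift 2 is achievable: turn -> shift 1, bend -> shift 1, grind -> shift 2, tap -> shift 3.

shift 2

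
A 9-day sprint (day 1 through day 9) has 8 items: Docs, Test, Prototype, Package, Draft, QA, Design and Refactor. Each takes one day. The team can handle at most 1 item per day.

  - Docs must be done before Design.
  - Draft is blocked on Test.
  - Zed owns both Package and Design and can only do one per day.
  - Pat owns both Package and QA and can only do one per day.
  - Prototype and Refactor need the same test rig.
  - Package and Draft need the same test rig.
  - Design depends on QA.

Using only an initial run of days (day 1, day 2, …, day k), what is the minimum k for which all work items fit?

The precedence chain requires at least 2 distinct days.
With at most 1 per day and 8 work items, at least 8 days are needed.
8 works (last occupied day: day 8): for example Design in day 3; Draft in day 5; Package in day 7; QA in day 2; Test in day 4; Prototype in day 6; Docs in day 1; Refactor in day 8.

8 days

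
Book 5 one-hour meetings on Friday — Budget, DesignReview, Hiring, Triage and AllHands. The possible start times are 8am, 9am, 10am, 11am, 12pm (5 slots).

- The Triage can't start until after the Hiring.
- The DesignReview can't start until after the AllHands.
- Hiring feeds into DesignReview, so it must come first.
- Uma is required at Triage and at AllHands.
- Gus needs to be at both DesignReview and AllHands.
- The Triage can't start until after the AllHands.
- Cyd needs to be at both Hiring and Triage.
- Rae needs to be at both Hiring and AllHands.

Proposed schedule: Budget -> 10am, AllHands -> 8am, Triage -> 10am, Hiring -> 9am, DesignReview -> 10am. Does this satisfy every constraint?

Yes, all constraints hold

Gus needs to be at both DesignReview and AllHands — holds.
The Triage can't start until after the AllHands — holds.
The Triage can't start until after the Hiring — holds.
The DesignReview can't start until after the AllHands — holds.
Hiring feeds into DesignReview, so it must come first — holds.
Cyd needs to be at both Hiring and Triage — holds.
Rae needs to be at both Hiring and AllHands — holds.
Uma is required at Triage and at AllHands — holds.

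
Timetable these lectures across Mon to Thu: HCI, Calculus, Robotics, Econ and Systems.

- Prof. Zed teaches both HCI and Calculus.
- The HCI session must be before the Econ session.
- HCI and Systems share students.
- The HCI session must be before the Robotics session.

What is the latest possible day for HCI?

Wed

Downstream work caps HCI at Wed.
HCI at Wed is achievable: HCI in Wed; Econ in Thu; Systems in Mon; Robotics in Thu; Calculus in Mon.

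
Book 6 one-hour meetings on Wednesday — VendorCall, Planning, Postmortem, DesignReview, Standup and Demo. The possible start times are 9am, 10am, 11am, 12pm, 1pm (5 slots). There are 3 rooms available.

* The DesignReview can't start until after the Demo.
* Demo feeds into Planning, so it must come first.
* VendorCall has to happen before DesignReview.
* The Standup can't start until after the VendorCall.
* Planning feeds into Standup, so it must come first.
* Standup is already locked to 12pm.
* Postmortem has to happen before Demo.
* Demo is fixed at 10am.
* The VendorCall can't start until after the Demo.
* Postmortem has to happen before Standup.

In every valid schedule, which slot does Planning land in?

11am

Demo is fixed at 10am and must come before Planning, so Planning is at least 11am.
Standup is fixed at 12pm and must come after Planning, so Planning is at most 11am.
So Planning must be 11am.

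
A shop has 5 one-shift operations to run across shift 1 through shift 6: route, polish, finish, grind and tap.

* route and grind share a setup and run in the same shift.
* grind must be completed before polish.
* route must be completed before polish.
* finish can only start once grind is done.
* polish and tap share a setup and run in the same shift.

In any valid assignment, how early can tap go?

shift 2

Tap must be in the same shift as polish, which can't be before shift 2, so tap is at least shift 2.
tap at shift 2 is achievable: finish=shift 2, polish=shift 2, tap=shift 2, route=shift 1, grind=shift 1.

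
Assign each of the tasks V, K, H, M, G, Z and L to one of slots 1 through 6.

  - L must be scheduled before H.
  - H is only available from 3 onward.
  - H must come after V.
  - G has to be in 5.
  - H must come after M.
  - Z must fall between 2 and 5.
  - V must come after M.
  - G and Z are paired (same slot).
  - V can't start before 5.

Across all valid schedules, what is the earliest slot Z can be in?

Z is available from 2; Z must be in the same slot as G, which can't be before 5, so Z is at least 5; Z's own window allows nothing later than 5.
Z at 5 is achievable: H in 6; V in 5; M in 1; G in 5; K in 1; L in 1; Z in 5.

5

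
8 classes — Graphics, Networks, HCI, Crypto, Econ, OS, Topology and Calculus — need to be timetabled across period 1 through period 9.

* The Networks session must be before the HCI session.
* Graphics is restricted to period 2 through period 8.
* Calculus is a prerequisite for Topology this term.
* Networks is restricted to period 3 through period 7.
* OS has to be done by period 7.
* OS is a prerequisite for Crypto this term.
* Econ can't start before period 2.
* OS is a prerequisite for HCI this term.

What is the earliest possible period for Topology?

Precedence pushes Topology to at least period 2.
Topology at period 2 is achievable: Topology=period 2, Econ=period 2, HCI=period 4, Calculus=period 1, Graphics=period 2, Crypto=period 2, OS=period 1, Networks=period 3.

period 2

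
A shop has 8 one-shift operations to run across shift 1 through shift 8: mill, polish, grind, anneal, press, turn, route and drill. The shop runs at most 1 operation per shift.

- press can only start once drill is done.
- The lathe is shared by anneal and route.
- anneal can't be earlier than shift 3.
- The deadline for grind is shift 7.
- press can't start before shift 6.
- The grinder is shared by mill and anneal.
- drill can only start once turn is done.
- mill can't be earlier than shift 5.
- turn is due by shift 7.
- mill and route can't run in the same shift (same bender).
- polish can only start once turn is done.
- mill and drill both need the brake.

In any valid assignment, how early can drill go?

shift 2

Precedence pushes drill to at least shift 2; downstream work caps drill at shift 7.
drill at shift 2 is achievable: press=shift 6, grind=shift 4, route=shift 8, drill=shift 2, mill=shift 5, polish=shift 7, turn=shift 1, anneal=shift 3.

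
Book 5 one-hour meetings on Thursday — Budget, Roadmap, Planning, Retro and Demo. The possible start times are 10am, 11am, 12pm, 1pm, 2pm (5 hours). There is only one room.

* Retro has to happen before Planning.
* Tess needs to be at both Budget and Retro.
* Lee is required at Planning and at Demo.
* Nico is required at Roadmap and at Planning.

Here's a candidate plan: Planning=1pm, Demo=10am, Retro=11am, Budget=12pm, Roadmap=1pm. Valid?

Invalid. Nico is required at Roadmap and at Planning.

There is only one room — violated.
Nico is required at Roadmap and at Planning — violated.
Tess needs to be at both Budget and Retro — holds.
Lee is required at Planning and at Demo — holds.
Retro has to happen before Planning — holds.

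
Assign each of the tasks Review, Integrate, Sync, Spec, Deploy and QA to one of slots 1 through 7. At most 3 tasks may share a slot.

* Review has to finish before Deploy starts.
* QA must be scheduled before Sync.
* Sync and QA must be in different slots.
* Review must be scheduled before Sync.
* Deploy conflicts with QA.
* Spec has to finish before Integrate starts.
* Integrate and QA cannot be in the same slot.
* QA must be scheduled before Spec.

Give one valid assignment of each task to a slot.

Sync=2; Integrate=3; Deploy=2; QA=1; Spec=2; Review=1

Checking: QA(1) before Spec(2); Review(1) before Sync(2); Spec(2) before Integrate(3); QA(1) before Sync(2); Review(1) before Deploy(2); Sync(2) != QA(1); Integrate(3) != QA(1); Deploy(2) != QA(1); max 3 per slot (cap 3).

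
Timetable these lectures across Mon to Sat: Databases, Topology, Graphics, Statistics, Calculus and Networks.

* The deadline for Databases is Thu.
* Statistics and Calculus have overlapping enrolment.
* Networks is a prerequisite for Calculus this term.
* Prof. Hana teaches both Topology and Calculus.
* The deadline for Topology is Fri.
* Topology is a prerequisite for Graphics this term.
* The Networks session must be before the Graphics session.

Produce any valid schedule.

Topology -> Mon; Calculus -> Tue; Statistics -> Mon; Databases -> Mon; Graphics -> Tue; Networks -> Mon

Checking: Networks(Mon) before Calculus(Tue); Networks(Mon) before Graphics(Tue); Topology(Mon) before Graphics(Tue); Statistics(Mon) != Calculus(Tue); Topology(Mon) != Calculus(Tue); Topology=Mon in [Mon,Fri]; Databases=Mon in [Mon,Thu].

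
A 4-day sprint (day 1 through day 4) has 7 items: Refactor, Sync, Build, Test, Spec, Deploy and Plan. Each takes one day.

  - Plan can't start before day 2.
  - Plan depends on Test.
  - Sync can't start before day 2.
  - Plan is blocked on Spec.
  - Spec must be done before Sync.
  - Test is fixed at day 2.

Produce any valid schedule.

Spec=day 1, Sync=day 2, Test=day 2, Build=day 1, Refactor=day 1, Deploy=day 1, Plan=day 3

Checking: Test(day 2) before Plan(day 3); Spec(day 1) before Plan(day 3); Spec(day 1) before Sync(day 2); Test=day 2 in [day 2,day 2]; Sync=day 2 in [day 2,day 4]; Plan=day 3 in [day 2,day 4].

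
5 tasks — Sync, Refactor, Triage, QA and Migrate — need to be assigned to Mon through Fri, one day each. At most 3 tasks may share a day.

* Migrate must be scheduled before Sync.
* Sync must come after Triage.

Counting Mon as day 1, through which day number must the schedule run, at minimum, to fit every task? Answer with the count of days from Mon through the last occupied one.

2 days

The precedence chain requires at least 2 distinct days.
With at most 3 per day and 5 tasks, at least 2 days are needed.
2 works (last occupied day: Tue): for example Refactor -> Mon; Migrate -> Mon; QA -> Tue; Sync -> Tue; Triage -> Mon.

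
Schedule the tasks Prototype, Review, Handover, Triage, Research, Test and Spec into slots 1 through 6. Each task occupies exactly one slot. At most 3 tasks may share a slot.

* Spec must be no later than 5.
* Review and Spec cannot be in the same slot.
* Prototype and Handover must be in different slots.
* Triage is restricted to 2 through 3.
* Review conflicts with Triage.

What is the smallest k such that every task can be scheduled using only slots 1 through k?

With at most 3 per slot and 7 tasks, at least 3 slots are needed.
Triage can't be placed before 2, so the schedule must run through at least slot 2.
3 works (last occupied slot: 3): for example Research -> 1; Test -> 2; Review -> 1; Handover -> 2; Triage -> 2; Spec -> 3; Prototype -> 1.

3 slots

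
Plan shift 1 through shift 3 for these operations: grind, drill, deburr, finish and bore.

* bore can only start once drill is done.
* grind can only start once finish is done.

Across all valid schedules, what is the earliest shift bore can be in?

shift 2

Precedence pushes bore to at least shift 2.
bore at shift 2 is achievable: finish in shift 1, drill in shift 1, deburr in shift 1, bore in shift 2, grind in shift 2.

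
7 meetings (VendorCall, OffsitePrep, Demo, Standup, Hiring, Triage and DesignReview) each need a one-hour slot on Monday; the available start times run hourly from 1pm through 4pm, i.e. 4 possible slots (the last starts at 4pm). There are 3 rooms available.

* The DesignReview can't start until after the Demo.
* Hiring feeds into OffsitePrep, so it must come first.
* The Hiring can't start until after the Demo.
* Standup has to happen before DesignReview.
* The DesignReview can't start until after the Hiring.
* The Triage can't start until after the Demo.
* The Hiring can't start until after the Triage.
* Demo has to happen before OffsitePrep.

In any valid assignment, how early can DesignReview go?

4pm

Precedence pushes DesignReview to at least 4pm.
DesignReview at 4pm is achievable: OffsitePrep in 4pm; Demo in 1pm; VendorCall in 1pm; Hiring in 3pm; Standup in 1pm; Triage in 2pm; DesignReview in 4pm.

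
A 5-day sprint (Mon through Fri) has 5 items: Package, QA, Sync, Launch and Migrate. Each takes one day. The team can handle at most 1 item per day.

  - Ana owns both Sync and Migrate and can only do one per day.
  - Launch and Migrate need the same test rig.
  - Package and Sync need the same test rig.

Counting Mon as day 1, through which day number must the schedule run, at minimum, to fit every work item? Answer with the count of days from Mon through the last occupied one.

With at most 1 per day and 5 work items, at least 5 days are needed.
5 works (last occupied day: Fri): for example Sync in Wed, Package in Mon, QA in Tue, Launch in Thu, Migrate in Fri.

5 days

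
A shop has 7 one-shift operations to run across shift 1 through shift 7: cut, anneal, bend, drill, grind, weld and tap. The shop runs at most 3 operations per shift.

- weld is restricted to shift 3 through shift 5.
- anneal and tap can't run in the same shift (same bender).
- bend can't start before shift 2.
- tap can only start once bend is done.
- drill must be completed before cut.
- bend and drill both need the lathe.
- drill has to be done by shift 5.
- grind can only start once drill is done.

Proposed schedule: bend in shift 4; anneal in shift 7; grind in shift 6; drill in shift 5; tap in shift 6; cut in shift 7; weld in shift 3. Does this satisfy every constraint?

bend can't start before shift 2 — holds.
tap can only start once bend is done — holds.
The shop runs at most 3 operations per shift — holds.
bend and drill both need the lathe — holds.
drill must be completed before cut — holds.
grind can only start once drill is done — holds.
weld is restricted to shift 3 through shift 5 — holds.
drill has to be done by shift 5 — holds.
anneal and tap can't run in the same shift (same bender) — holds.

Yes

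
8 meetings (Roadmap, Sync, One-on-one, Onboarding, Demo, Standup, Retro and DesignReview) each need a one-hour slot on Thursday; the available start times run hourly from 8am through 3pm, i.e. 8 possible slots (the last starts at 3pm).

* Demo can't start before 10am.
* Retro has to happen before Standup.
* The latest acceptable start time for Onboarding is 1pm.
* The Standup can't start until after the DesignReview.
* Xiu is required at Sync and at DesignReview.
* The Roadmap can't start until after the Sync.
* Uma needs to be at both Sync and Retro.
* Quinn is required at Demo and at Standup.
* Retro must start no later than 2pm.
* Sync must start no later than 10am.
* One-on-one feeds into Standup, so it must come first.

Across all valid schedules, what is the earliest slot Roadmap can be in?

Precedence pushes Roadmap to at least 9am.
Roadmap at 9am is achievable: Standup -> 11am; DesignReview -> 9am; Roadmap -> 9am; Onboarding -> 8am; One-on-one -> 8am; Sync -> 8am; Retro -> 9am; Demo -> 10am.

9am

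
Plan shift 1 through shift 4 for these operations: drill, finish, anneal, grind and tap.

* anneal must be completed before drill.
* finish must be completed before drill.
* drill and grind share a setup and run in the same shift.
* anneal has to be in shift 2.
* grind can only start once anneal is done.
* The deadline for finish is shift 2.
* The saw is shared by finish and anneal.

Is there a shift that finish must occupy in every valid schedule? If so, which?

shift 1

finish's window is shift 1–shift 2.
anneal is fixed at shift 2, and finish can't share a shift with anneal.
So finish must be shift 1.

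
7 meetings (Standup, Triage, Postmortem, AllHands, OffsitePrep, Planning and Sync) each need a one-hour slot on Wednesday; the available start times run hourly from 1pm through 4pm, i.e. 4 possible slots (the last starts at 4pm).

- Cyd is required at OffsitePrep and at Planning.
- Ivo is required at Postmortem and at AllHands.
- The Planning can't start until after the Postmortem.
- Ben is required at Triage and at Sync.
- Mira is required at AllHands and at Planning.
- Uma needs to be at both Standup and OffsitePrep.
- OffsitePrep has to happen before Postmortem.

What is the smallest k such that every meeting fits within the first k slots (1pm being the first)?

3 slots

The precedence chain requires at least 3 distinct slots.
3 works (last occupied slot: 3pm): for example Triage -> 1pm; AllHands -> 1pm; Sync -> 2pm; Planning -> 3pm; OffsitePrep -> 1pm; Standup -> 2pm; Postmortem -> 2pm.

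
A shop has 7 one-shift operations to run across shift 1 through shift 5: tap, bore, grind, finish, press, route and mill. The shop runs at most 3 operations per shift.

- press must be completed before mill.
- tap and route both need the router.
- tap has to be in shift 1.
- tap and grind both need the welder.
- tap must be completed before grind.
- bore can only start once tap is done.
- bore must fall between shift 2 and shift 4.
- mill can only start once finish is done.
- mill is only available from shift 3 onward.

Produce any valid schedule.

mill=shift 3; route=shift 2; bore=shift 2; grind=shift 2; press=shift 1; tap=shift 1; finish=shift 1

Checking: press(shift 1) before mill(shift 3); tap(shift 1) before bore(shift 2); finish(shift 1) before mill(shift 3); tap(shift 1) before grind(shift 2); tap(shift 1) != grind(shift 2); tap(shift 1) != route(shift 2); mill=shift 3 in [shift 3,shift 5]; bore=shift 2 in [shift 2,shift 4]; tap=shift 1 in [shift 1,shift 1]; max 3 per shift (cap 3).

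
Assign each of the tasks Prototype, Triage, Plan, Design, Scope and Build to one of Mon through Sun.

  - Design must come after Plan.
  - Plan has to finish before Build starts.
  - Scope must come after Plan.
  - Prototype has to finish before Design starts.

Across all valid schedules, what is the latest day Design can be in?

Precedence pushes Design to at least Tue.
Design at Sun is achievable: Prototype in Mon; Design in Sun; Triage in Mon; Scope in Tue; Plan in Mon; Build in Tue.

Sun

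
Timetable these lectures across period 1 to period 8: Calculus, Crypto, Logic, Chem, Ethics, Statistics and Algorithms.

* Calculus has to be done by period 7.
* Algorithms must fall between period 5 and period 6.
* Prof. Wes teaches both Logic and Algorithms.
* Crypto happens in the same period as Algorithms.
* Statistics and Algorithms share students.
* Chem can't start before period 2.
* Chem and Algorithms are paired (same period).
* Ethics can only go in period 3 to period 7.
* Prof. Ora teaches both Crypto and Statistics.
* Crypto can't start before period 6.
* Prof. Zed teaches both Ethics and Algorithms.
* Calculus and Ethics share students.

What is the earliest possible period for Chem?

Chem is available from period 2; Chem must be in the same period as Crypto, which can't be before period 6, so Chem is at least period 6; Chem must be in the same period as Algorithms, which can't be after period 6, so Chem is at most period 6.
Chem at period 6 is achievable: Ethics in period 3, Chem in period 6, Crypto in period 6, Calculus in period 1, Logic in period 1, Statistics in period 1, Algorithms in period 6.

period 6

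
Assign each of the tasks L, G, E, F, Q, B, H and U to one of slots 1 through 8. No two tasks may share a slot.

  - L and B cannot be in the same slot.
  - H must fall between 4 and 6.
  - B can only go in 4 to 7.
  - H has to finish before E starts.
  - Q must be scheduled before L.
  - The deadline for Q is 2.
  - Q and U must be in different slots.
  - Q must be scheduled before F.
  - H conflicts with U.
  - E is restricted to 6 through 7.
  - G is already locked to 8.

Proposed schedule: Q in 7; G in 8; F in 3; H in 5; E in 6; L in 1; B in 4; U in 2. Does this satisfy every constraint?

No. Q must be scheduled before L is not satisfied.

H conflicts with U — holds.
H must fall between 4 and 6 — holds.
Q and U must be in different slots — holds.
No two tasks may share a slot — holds.
E is restricted to 6 through 7 — holds.
B can only go in 4 to 7 — holds.
The deadline for Q is 2 — violated.
L and B cannot be in the same slot — holds.
H has to finish before E starts — holds.
G is already locked to 8 — holds.
Q must be scheduled before L — violated.
Q must be scheduled before F — violated.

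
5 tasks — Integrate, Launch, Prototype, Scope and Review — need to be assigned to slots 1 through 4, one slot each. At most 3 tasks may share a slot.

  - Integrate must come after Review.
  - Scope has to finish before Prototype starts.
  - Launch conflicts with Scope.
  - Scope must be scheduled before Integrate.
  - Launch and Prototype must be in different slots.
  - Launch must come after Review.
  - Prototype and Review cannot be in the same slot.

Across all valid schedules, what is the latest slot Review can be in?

Downstream work caps Review at 3.
Review at 3 is achievable: Review in 3, Scope in 1, Launch in 4, Prototype in 2, Integrate in 4.

3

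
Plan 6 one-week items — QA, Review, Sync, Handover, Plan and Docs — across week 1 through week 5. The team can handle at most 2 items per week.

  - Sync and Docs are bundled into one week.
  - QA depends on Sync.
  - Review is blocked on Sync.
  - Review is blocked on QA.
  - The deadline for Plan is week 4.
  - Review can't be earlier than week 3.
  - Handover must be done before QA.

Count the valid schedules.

30

Splitting on QA: it can be week 3 (12), week 4 (18). Listing each branch's schedules as (Review, Sync, Handover, Plan, Docs) by week number:
QA=week 3: (4,1,2,2,1) (4,1,2,3,1) (4,1,2,4,1) (4,2,1,1,2) (4,2,1,3,2) (4,2,1,4,2) (5,1,2,2,1) (5,1,2,3,1) (5,1,2,4,1) (5,2,1,1,2) (5,2,1,3,2) (5,2,1,4,2) — 12.
QA=week 4: (5,1,2,2,1) (5,1,2,3,1) (5,1,2,4,1) (5,1,3,2,1) (5,1,3,3,1) (5,1,3,4,1) (5,2,1,1,2) (5,2,1,3,2) (5,2,1,4,2) (5,2,3,1,2) (5,2,3,3,2) (5,2,3,4,2) (5,3,1,1,3) (5,3,1,2,3) (5,3,1,4,3) (5,3,2,1,3) (5,3,2,2,3) (5,3,2,4,3) — 18.
Summing: 12 + 18 = 30.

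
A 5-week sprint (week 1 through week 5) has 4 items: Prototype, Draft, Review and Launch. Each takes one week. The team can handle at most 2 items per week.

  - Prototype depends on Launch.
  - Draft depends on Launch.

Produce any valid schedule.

Prototype in week 2, Draft in week 2, Review in week 1, Launch in week 1

Checking: Launch(week 1) before Draft(week 2); Launch(week 1) before Prototype(week 2); max 2 per week (cap 2).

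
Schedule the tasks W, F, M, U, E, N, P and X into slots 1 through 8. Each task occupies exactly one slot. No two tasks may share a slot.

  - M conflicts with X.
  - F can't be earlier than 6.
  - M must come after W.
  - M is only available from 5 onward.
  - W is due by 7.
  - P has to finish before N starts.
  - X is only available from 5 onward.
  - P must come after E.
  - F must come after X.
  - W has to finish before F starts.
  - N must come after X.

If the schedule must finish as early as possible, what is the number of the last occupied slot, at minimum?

The precedence chain requires at least 3 distinct slots.
With at most 1 per slot and 8 tasks, at least 8 slots are needed.
F can't be placed before 6, so the schedule must run through at least slot 6.
8 works (last occupied slot: 8): for example E=2; N=8; U=4; X=5; W=1; M=7; P=3; F=6.

8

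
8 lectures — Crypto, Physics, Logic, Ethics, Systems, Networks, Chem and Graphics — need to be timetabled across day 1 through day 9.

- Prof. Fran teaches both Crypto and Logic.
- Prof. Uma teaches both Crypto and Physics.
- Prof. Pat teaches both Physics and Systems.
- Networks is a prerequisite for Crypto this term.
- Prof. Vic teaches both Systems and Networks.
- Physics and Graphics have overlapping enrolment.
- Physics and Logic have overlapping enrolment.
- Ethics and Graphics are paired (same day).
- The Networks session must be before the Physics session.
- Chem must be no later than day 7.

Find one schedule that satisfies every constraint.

Crypto in day 2, Chem in day 1, Physics in day 3, Systems in day 2, Logic in day 1, Graphics in day 1, Networks in day 1, Ethics in day 1

Checking: Networks(day 1) before Crypto(day 2); Networks(day 1) before Physics(day 3); Physics(day 3) != Systems(day 2); Physics(day 3) != Logic(day 1); Crypto(day 2) != Physics(day 3); Crypto(day 2) != Logic(day 1); Physics(day 3) != Graphics(day 1); Systems(day 2) != Networks(day 1); Ethics = Graphics = day 1; Chem=day 1 in [day 1,day 7].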